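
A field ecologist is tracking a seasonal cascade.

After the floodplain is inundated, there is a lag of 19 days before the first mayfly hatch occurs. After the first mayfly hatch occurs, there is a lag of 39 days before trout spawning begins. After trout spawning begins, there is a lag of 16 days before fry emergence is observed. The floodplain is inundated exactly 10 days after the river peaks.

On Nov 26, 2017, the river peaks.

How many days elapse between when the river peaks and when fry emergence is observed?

Causal path: the river peaks → the floodplain is inundated → the first mayfly hatch occurs → trout spawning begins → fry emergence is observed.
Total delay along the path: 10 + 19 + 39 + 16 = 84 days.

84 days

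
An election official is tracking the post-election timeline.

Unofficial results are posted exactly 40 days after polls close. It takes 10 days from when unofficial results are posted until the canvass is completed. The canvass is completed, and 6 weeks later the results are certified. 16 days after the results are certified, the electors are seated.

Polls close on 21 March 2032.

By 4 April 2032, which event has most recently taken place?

Polls close: Mar 21, 2032.
Unofficial results are posted: Mar 21, 2032 + 40 days = Apr 30, 2032.
The canvass is completed: Apr 30, 2032 + 10 days = May 10, 2032.
The results are certified: May 10, 2032 + 6 weeks = Jun 21, 2032.
The electors are seated: Jun 21, 2032 + 16 days = Jul 7, 2032.
Apr 4, 2032 falls between when polls close (Mar 21, 2032) and when unofficial results are posted (Apr 30, 2032).

Polls close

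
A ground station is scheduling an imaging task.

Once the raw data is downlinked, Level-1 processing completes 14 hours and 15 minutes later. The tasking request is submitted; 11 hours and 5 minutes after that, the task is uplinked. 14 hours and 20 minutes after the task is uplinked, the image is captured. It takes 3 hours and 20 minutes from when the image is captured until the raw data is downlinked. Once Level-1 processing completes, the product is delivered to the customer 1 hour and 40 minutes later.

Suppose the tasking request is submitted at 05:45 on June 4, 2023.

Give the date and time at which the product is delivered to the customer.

02:25 on June 6, 2023

The tasking request is submitted: 05:45 Jun 4, 2023.
The task is uplinked: 05:45 Jun 4, 2023 + 11h05m = 16:50 Jun 4, 2023.
The image is captured: 16:50 Jun 4, 2023 + 14h20m = 07:10 Jun 5, 2023.
The raw data is downlinked: 07:10 Jun 5, 2023 + 3h20m = 10:30 Jun 5, 2023.
Level-1 processing completes: 10:30 Jun 5, 2023 + 14h15m = 00:45 Jun 6, 2023.
The product is delivered to the customer: 00:45 Jun 6, 2023 + 1h40m = 02:25 Jun 6, 2023.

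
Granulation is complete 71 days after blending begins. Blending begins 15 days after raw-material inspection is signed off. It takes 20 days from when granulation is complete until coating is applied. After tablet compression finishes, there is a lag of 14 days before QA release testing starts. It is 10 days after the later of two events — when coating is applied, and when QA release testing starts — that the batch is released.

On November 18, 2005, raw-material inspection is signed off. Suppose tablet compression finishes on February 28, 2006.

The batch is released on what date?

Raw-material inspection is signed off: Nov 18, 2005.
Blending begins: Nov 18, 2005 + 15 days = Dec 3, 2005.
Granulation is complete: Dec 3, 2005 + 71 days = Feb 12, 2006.
Coating is applied: Feb 12, 2006 + 20 days = Mar 4, 2006.
Tablet compression finishes: Feb 28, 2006.
QA release testing starts: Feb 28, 2006 + 14 days = Mar 14, 2006.
Both prerequisites met — coating is applied (Mar 4, 2006), QA release testing starts (Mar 14, 2006); the later is Mar 14, 2006.
The batch is released: Mar 14, 2006 + 10 days = Mar 24, 2006.

March 24, 2006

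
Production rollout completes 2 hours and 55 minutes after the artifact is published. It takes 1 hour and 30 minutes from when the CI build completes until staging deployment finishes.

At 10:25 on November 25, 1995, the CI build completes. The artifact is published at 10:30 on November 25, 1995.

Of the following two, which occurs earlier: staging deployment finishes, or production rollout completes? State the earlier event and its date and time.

The CI build completes: 10:25 Nov 25, 1995.
Staging deployment finishes: 10:25 Nov 25, 1995 + 1h30m = 11:55 Nov 25, 1995.
The artifact is published: 10:30 Nov 25, 1995.
Production rollout completes: 10:30 Nov 25, 1995 + 2h55m = 13:25 Nov 25, 1995.
Comparing: staging deployment finishes at 11:55 Nov 25, 1995 vs production rollout completes at 13:25 Nov 25, 1995. Earlier: staging deployment finishes.

Staging deployment finishes — 11:55 on November 25, 1995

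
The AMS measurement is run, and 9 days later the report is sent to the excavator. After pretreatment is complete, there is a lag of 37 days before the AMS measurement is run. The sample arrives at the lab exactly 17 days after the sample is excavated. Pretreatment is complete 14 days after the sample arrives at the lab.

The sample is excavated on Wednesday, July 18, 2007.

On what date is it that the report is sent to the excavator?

Wednesday, October 3, 2007

The sample is excavated: Jul 18, 2007.
The sample arrives at the lab: Jul 18, 2007 + 17 days = Aug 4, 2007.
Pretreatment is complete: Aug 4, 2007 + 14 days = Aug 18, 2007.
The AMS measurement is run: Aug 18, 2007 + 37 days = Sep 24, 2007.
The report is sent to the excavator: Sep 24, 2007 + 9 days = Oct 3, 2007.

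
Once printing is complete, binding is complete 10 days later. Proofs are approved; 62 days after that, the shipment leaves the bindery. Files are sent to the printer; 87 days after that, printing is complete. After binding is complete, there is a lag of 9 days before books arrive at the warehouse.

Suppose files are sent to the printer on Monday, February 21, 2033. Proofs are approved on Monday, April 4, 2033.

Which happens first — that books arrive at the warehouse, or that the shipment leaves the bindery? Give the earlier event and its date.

The shipment leaves the bindery — Sunday, June 5, 2033

Files are sent to the printer: Feb 21, 2033.
Printing is complete: Feb 21, 2033 + 87 days = May 19, 2033.
Binding is complete: May 19, 2033 + 10 days = May 29, 2033.
Books arrive at the warehouse: May 29, 2033 + 9 days = Jun 7, 2033.
Proofs are approved: Apr 4, 2033.
The shipment leaves the bindery: Apr 4, 2033 + 62 days = Jun 5, 2033.
Comparing: books arrive at the warehouse on Jun 7, 2033 vs the shipment leaves the bindery on Jun 5, 2033. Earlier: the shipment leaves the bindery.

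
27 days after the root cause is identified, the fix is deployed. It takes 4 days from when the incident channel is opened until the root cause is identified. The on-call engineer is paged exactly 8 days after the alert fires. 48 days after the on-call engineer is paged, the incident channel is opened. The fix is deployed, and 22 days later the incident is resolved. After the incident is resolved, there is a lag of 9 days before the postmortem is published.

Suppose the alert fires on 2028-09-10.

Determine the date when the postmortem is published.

The alert fires: Sep 10, 2028.
The on-call engineer is paged: Sep 10, 2028 + 8 days = Sep 18, 2028.
The incident channel is opened: Sep 18, 2028 + 48 days = Nov 5, 2028.
The root cause is identified: Nov 5, 2028 + 4 days = Nov 9, 2028.
The fix is deployed: Nov 9, 2028 + 27 days = Dec 6, 2028.
The incident is resolved: Dec 6, 2028 + 22 days = Dec 28, 2028.
The postmortem is published: Dec 28, 2028 + 9 days = Jan 6, 2029.

2029-01-06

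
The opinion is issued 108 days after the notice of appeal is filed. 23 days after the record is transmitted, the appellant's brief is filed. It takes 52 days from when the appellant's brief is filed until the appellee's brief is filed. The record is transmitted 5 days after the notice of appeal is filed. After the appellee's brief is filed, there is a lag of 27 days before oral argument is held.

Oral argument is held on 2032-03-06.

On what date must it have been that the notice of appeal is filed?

Oral argument is held: Mar 6, 2032.
The appellee's brief is filed: Mar 6, 2032 − 27 days = Feb 8, 2032.
The appellant's brief is filed: Feb 8, 2032 − 52 days = Dec 18, 2031.
The record is transmitted: Dec 18, 2031 − 23 days = Nov 25, 2031.
The notice of appeal is filed: Nov 25, 2031 − 5 days = Nov 20, 2031.

2031-11-20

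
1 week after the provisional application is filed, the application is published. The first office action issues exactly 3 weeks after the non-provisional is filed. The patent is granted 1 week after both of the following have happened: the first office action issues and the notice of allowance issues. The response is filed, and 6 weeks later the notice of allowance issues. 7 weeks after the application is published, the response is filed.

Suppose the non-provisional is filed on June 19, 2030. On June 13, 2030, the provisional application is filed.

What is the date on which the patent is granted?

The non-provisional is filed: Jun 19, 2030.
The first office action issues: Jun 19, 2030 + 3 weeks = Jul 10, 2030.
The provisional application is filed: Jun 13, 2030.
The application is published: Jun 13, 2030 + 1 week = Jun 20, 2030.
The response is filed: Jun 20, 2030 + 7 weeks = Aug 8, 2030.
The notice of allowance issues: Aug 8, 2030 + 6 weeks = Sep 19, 2030.
Both prerequisites met — the first office action issues (Jul 10, 2030), the notice of allowance issues (Sep 19, 2030); the later is Sep 19, 2030.
The patent is granted: Sep 19, 2030 + 1 week = Sep 26, 2030.

September 26, 2030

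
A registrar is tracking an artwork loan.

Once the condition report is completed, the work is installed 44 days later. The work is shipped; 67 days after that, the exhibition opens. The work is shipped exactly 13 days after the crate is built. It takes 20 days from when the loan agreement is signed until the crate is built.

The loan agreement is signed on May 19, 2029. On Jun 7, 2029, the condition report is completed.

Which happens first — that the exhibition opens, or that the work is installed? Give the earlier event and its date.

The loan agreement is signed: May 19, 2029.
The crate is built: May 19, 2029 + 20 days = Jun 8, 2029.
The work is shipped: Jun 8, 2029 + 13 days = Jun 21, 2029.
The exhibition opens: Jun 21, 2029 + 67 days = Aug 27, 2029.
The condition report is completed: Jun 7, 2029.
The work is installed: Jun 7, 2029 + 44 days = Jul 21, 2029.
Comparing: the exhibition opens on Aug 27, 2029 vs the work is installed on Jul 21, 2029. Earlier: the work is installed.

The work is installed — Jul 21, 2029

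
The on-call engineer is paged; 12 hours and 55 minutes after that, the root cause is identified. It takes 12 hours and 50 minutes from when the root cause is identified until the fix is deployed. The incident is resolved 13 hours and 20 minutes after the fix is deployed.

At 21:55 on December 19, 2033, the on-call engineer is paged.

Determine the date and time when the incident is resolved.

The on-call engineer is paged: 21:55 Dec 19, 2033.
The root cause is identified: 21:55 Dec 19, 2033 + 12h55m = 10:50 Dec 20, 2033.
The fix is deployed: 10:50 Dec 20, 2033 + 12h50m = 23:40 Dec 20, 2033.
The incident is resolved: 23:40 Dec 20, 2033 + 13h20m = 13:00 Dec 21, 2033.

13:00 on December 21, 2033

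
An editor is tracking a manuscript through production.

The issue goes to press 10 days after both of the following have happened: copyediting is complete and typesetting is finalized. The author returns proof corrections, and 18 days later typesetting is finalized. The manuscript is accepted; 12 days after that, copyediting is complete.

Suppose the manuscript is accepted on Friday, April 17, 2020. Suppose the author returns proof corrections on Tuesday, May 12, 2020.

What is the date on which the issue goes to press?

The manuscript is accepted: Apr 17, 2020.
Copyediting is complete: Apr 17, 2020 + 12 days = Apr 29, 2020.
The author returns proof corrections: May 12, 2020.
Typesetting is finalized: May 12, 2020 + 18 days = May 30, 2020.
Both prerequisites met — copyediting is complete (Apr 29, 2020), typesetting is finalized (May 30, 2020); the later is May 30, 2020.
The issue goes to press: May 30, 2020 + 10 days = Jun 9, 2020.

Tuesday, June 9, 2020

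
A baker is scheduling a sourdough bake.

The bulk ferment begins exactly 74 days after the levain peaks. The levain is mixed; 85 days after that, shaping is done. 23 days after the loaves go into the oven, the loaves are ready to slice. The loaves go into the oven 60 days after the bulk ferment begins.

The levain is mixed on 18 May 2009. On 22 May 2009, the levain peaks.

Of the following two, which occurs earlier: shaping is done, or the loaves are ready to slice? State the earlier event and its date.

The levain is mixed: May 18, 2009.
Shaping is done: May 18, 2009 + 85 days = Aug 11, 2009.
The levain peaks: May 22, 2009.
The bulk ferment begins: May 22, 2009 + 74 days = Aug 4, 2009.
The loaves go into the oven: Aug 4, 2009 + 60 days = Oct 3, 2009.
The loaves are ready to slice: Oct 3, 2009 + 23 days = Oct 26, 2009.
Comparing: shaping is done on Aug 11, 2009 vs the loaves are ready to slice on Oct 26, 2009. Earlier: shaping is done.

Shaping is done — 11 August 2009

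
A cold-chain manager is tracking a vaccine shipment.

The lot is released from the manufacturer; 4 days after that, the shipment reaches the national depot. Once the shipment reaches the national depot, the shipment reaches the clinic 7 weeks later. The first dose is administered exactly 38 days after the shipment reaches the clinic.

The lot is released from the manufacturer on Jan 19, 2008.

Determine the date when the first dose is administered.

Apr 19, 2008

The lot is released from the manufacturer: Jan 19, 2008.
The shipment reaches the national depot: Jan 19, 2008 + 4 days = Jan 23, 2008.
The shipment reaches the clinic: Jan 23, 2008 + 7 weeks = Mar 12, 2008.
The first dose is administered: Mar 12, 2008 + 38 days = Apr 19, 2008.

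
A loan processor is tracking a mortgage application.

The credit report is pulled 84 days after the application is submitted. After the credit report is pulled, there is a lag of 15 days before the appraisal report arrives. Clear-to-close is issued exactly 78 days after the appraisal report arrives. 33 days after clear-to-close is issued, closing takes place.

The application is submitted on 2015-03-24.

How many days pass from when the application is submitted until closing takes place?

210 days

Causal path: the application is submitted → the credit report is pulled → the appraisal report arrives → clear-to-close is issued → closing takes place.
Total delay along the path: 84 + 15 + 78 + 33 = 210 days.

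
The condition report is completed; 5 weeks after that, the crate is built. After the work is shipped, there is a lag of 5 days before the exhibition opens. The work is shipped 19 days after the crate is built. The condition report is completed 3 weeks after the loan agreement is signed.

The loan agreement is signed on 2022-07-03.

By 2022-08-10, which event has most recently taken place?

The condition report is completed

The loan agreement is signed: Jul 3, 2022.
The condition report is completed: Jul 3, 2022 + 3 weeks = Jul 24, 2022.
The crate is built: Jul 24, 2022 + 5 weeks = Aug 28, 2022.
The work is shipped: Aug 28, 2022 + 19 days = Sep 16, 2022.
The exhibition opens: Sep 16, 2022 + 5 days = Sep 21, 2022.
Aug 10, 2022 falls between when the condition report is completed (Jul 24, 2022) and when the crate is built (Aug 28, 2022).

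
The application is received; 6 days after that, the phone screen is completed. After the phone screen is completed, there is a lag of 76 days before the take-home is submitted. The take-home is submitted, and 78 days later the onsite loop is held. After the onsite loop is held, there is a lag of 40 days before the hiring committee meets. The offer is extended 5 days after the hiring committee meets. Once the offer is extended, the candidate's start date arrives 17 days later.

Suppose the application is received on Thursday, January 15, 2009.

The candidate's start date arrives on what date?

The application is received: Jan 15, 2009.
The phone screen is completed: Jan 15, 2009 + 6 days = Jan 21, 2009.
The take-home is submitted: Jan 21, 2009 + 76 days = Apr 7, 2009.
The onsite loop is held: Apr 7, 2009 + 78 days = Jun 24, 2009.
The hiring committee meets: Jun 24, 2009 + 40 days = Aug 3, 2009.
The offer is extended: Aug 3, 2009 + 5 days = Aug 8, 2009.
The candidate's start date arrives: Aug 8, 2009 + 17 days = Aug 25, 2009.

Tuesday, August 25, 2009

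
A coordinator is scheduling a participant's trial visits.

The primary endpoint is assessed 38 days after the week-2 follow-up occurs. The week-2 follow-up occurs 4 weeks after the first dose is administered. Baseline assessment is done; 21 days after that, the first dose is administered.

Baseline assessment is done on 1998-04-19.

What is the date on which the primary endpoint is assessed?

Baseline assessment is done: Apr 19, 1998.
The first dose is administered: Apr 19, 1998 + 21 days = May 10, 1998.
The week-2 follow-up occurs: May 10, 1998 + 4 weeks = Jun 7, 1998.
The primary endpoint is assessed: Jun 7, 1998 + 38 days = Jul 15, 1998.

1998-07-15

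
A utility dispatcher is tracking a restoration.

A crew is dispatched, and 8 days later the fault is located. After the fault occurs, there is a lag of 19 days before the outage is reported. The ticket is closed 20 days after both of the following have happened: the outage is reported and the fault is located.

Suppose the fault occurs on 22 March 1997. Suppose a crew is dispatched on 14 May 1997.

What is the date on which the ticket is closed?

11 June 1997

The fault occurs: Mar 22, 1997.
The outage is reported: Mar 22, 1997 + 19 days = Apr 10, 1997.
A crew is dispatched: May 14, 1997.
The fault is located: May 14, 1997 + 8 days = May 22, 1997.
Both prerequisites met — the outage is reported (Apr 10, 1997), the fault is located (May 22, 1997); the later is May 22, 1997.
The ticket is closed: May 22, 1997 + 20 days = Jun 11, 1997.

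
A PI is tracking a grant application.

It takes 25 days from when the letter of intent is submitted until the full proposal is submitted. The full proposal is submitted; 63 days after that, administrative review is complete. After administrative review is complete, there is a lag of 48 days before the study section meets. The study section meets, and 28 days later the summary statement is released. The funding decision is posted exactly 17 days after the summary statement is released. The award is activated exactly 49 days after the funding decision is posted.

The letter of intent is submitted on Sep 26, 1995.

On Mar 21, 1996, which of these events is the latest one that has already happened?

The letter of intent is submitted: Sep 26, 1995.
The full proposal is submitted: Sep 26, 1995 + 25 days = Oct 21, 1995.
Administrative review is complete: Oct 21, 1995 + 63 days = Dec 23, 1995.
The study section meets: Dec 23, 1995 + 48 days = Feb 9, 1996.
The summary statement is released: Feb 9, 1996 + 28 days = Mar 8, 1996.
The funding decision is posted: Mar 8, 1996 + 17 days = Mar 25, 1996.
The award is activated: Mar 25, 1996 + 49 days = May 13, 1996.
Mar 21, 1996 falls between when the summary statement is released (Mar 8, 1996) and when the funding decision is posted (Mar 25, 1996).

The summary statement is released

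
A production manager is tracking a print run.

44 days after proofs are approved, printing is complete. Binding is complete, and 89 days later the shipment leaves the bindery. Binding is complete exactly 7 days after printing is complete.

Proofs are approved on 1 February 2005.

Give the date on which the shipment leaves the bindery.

Proofs are approved: Feb 1, 2005.
Printing is complete: Feb 1, 2005 + 44 days = Mar 17, 2005.
Binding is complete: Mar 17, 2005 + 7 days = Mar 24, 2005.
The shipment leaves the bindery: Mar 24, 2005 + 89 days = Jun 21, 2005.

21 June 2005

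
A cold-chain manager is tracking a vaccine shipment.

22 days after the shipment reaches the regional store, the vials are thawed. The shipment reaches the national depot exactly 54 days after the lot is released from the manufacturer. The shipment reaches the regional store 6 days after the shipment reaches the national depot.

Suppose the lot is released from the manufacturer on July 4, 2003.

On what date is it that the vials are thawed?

September 24, 2003

The lot is released from the manufacturer: Jul 4, 2003.
The shipment reaches the national depot: Jul 4, 2003 + 54 days = Aug 27, 2003.
The shipment reaches the regional store: Aug 27, 2003 + 6 days = Sep 2, 2003.
The vials are thawed: Sep 2, 2003 + 22 days = Sep 24, 2003.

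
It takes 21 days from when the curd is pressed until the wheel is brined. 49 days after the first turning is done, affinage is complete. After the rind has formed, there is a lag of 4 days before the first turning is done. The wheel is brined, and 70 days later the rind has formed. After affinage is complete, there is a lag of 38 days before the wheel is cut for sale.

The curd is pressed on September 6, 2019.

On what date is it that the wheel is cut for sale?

The curd is pressed: Sep 6, 2019.
The wheel is brined: Sep 6, 2019 + 21 days = Sep 27, 2019.
The rind has formed: Sep 27, 2019 + 70 days = Dec 6, 2019.
The first turning is done: Dec 6, 2019 + 4 days = Dec 10, 2019.
Affinage is complete: Dec 10, 2019 + 49 days = Jan 28, 2020.
The wheel is cut for sale: Jan 28, 2020 + 38 days = Mar 6, 2020.

March 6, 2020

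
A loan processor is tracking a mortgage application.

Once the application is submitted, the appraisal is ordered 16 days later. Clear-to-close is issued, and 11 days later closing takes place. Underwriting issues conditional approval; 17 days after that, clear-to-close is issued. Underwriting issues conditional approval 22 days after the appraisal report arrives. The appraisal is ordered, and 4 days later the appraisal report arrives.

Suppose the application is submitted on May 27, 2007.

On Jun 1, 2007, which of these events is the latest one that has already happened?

The application is submitted: May 27, 2007.
The appraisal is ordered: May 27, 2007 + 16 days = Jun 12, 2007.
The appraisal report arrives: Jun 12, 2007 + 4 days = Jun 16, 2007.
Underwriting issues conditional approval: Jun 16, 2007 + 22 days = Jul 8, 2007.
Clear-to-close is issued: Jul 8, 2007 + 17 days = Jul 25, 2007.
Closing takes place: Jul 25, 2007 + 11 days = Aug 5, 2007.
Jun 1, 2007 falls between when the application is submitted (May 27, 2007) and when the appraisal is ordered (Jun 12, 2007).

The application is submitted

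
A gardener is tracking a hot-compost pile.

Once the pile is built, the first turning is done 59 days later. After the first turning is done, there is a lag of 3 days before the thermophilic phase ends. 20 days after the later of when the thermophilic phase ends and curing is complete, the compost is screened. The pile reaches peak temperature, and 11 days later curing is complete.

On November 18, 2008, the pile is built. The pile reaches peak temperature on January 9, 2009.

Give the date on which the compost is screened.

February 9, 2009

The pile is built: Nov 18, 2008.
The first turning is done: Nov 18, 2008 + 59 days = Jan 16, 2009.
The thermophilic phase ends: Jan 16, 2009 + 3 days = Jan 19, 2009.
The pile reaches peak temperature: Jan 9, 2009.
Curing is complete: Jan 9, 2009 + 11 days = Jan 20, 2009.
Both prerequisites met — the thermophilic phase ends (Jan 19, 2009), curing is complete (Jan 20, 2009); the later is Jan 20, 2009.
The compost is screened: Jan 20, 2009 + 20 days = Feb 9, 2009.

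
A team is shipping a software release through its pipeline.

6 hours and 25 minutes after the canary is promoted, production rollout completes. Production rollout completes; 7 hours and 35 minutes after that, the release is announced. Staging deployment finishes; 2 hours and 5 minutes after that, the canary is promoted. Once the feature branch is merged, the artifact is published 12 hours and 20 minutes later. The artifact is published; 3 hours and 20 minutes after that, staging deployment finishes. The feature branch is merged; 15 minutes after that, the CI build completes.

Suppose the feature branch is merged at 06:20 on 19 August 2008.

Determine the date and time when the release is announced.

The feature branch is merged: 06:20 Aug 19, 2008.
The artifact is published: 06:20 Aug 19, 2008 + 12h20m = 18:40 Aug 19, 2008.
Staging deployment finishes: 18:40 Aug 19, 2008 + 3h20m = 22:00 Aug 19, 2008.
The canary is promoted: 22:00 Aug 19, 2008 + 2h05m = 00:05 Aug 20, 2008.
Production rollout completes: 00:05 Aug 20, 2008 + 6h25m = 06:30 Aug 20, 2008.
The release is announced: 06:30 Aug 20, 2008 + 7h35m = 14:05 Aug 20, 2008.

14:05 on 20 August 2008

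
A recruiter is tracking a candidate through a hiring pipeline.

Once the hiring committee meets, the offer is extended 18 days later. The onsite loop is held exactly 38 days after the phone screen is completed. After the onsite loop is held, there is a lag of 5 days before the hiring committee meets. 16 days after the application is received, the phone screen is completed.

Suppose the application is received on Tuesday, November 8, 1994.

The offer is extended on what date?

The application is received: Nov 8, 1994.
The phone screen is completed: Nov 8, 1994 + 16 days = Nov 24, 1994.
The onsite loop is held: Nov 24, 1994 + 38 days = Jan 1, 1995.
The hiring committee meets: Jan 1, 1995 + 5 days = Jan 6, 1995.
The offer is extended: Jan 6, 1995 + 18 days = Jan 24, 1995.

Tuesday, January 24, 1995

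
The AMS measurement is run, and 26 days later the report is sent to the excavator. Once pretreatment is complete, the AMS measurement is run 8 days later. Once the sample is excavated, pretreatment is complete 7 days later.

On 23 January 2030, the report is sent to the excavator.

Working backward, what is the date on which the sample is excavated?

The report is sent to the excavator: Jan 23, 2030.
The AMS measurement is run: Jan 23, 2030 − 26 days = Dec 28, 2029.
Pretreatment is complete: Dec 28, 2029 − 8 days = Dec 20, 2029.
The sample is excavated: Dec 20, 2029 − 7 days = Dec 13, 2029.

13 December 2029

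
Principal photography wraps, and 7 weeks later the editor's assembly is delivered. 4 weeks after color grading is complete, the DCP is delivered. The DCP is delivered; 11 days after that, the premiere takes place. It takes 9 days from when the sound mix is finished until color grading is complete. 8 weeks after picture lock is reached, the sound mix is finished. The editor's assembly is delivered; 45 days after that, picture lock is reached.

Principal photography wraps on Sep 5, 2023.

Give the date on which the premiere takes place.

Principal photography wraps: Sep 5, 2023.
The editor's assembly is delivered: Sep 5, 2023 + 7 weeks = Oct 24, 2023.
Picture lock is reached: Oct 24, 2023 + 45 days = Dec 8, 2023.
The sound mix is finished: Dec 8, 2023 + 8 weeks = Feb 2, 2024.
Color grading is complete: Feb 2, 2024 + 9 days = Feb 11, 2024.
The DCP is delivered: Feb 11, 2024 + 4 weeks = Mar 10, 2024.
The premiere takes place: Mar 10, 2024 + 11 days = Mar 21, 2024.

Mar 21, 2024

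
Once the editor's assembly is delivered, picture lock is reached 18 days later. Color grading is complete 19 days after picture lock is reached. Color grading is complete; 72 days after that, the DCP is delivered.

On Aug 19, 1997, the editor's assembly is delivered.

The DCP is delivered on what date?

The editor's assembly is delivered: Aug 19, 1997.
Picture lock is reached: Aug 19, 1997 + 18 days = Sep 6, 1997.
Color grading is complete: Sep 6, 1997 + 19 days = Sep 25, 1997.
The DCP is delivered: Sep 25, 1997 + 72 days = Dec 6, 1997.

Dec 6, 1997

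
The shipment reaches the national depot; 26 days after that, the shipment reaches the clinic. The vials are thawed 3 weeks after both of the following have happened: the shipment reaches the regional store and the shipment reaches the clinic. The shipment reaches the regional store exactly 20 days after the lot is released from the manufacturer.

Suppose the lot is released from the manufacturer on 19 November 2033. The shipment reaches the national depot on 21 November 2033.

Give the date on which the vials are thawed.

7 January 2034

The lot is released from the manufacturer: Nov 19, 2033.
The shipment reaches the regional store: Nov 19, 2033 + 20 days = Dec 9, 2033.
The shipment reaches the national depot: Nov 21, 2033.
The shipment reaches the clinic: Nov 21, 2033 + 26 days = Dec 17, 2033.
Both prerequisites met — the shipment reaches the regional store (Dec 9, 2033), the shipment reaches the clinic (Dec 17, 2033); the later is Dec 17, 2033.
The vials are thawed: Dec 17, 2033 + 3 weeks = Jan 7, 2034.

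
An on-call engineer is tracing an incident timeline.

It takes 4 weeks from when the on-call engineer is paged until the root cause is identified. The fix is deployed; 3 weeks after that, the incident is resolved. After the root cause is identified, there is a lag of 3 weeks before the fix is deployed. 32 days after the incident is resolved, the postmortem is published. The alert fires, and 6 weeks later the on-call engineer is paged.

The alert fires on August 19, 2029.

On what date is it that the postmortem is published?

The alert fires: Aug 19, 2029.
The on-call engineer is paged: Aug 19, 2029 + 6 weeks = Sep 30, 2029.
The root cause is identified: Sep 30, 2029 + 4 weeks = Oct 28, 2029.
The fix is deployed: Oct 28, 2029 + 3 weeks = Nov 18, 2029.
The incident is resolved: Nov 18, 2029 + 3 weeks = Dec 9, 2029.
The postmortem is published: Dec 9, 2029 + 32 days = Jan 10, 2030.

January 10, 2030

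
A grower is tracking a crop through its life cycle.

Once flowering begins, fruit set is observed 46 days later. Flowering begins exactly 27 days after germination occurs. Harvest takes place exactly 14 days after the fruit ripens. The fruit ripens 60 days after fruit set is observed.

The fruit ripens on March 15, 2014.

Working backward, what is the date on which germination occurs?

November 2, 2013

The fruit ripens: Mar 15, 2014.
Fruit set is observed: Mar 15, 2014 − 60 days = Jan 14, 2014.
Flowering begins: Jan 14, 2014 − 46 days = Nov 29, 2013.
Germination occurs: Nov 29, 2013 − 27 days = Nov 2, 2013.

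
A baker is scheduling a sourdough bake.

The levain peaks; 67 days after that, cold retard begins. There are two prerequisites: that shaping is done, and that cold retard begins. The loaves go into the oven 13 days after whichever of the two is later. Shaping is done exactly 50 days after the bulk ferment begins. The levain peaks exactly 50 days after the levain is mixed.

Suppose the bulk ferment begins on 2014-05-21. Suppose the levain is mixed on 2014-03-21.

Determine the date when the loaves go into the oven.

2014-07-29

The bulk ferment begins: May 21, 2014.
Shaping is done: May 21, 2014 + 50 days = Jul 10, 2014.
The levain is mixed: Mar 21, 2014.
The levain peaks: Mar 21, 2014 + 50 days = May 10, 2014.
Cold retard begins: May 10, 2014 + 67 days = Jul 16, 2014.
Both prerequisites met — shaping is done (Jul 10, 2014), cold retard begins (Jul 16, 2014); the later is Jul 16, 2014.
The loaves go into the oven: Jul 16, 2014 + 13 days = Jul 29, 2014.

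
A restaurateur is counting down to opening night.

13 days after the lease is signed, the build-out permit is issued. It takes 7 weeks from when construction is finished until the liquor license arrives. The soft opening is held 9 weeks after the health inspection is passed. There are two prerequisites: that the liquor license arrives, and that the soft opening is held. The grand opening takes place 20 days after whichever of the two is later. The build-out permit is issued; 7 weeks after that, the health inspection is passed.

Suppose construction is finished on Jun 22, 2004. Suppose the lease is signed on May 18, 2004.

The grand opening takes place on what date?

Construction is finished: Jun 22, 2004.
The liquor license arrives: Jun 22, 2004 + 7 weeks = Aug 10, 2004.
The lease is signed: May 18, 2004.
The build-out permit is issued: May 18, 2004 + 13 days = May 31, 2004.
The health inspection is passed: May 31, 2004 + 7 weeks = Jul 19, 2004.
The soft opening is held: Jul 19, 2004 + 9 weeks = Sep 20, 2004.
Both prerequisites met — the liquor license arrives (Aug 10, 2004), the soft opening is held (Sep 20, 2004); the later is Sep 20, 2004.
The grand opening takes place: Sep 20, 2004 + 20 days = Oct 10, 2004.

Oct 10, 2004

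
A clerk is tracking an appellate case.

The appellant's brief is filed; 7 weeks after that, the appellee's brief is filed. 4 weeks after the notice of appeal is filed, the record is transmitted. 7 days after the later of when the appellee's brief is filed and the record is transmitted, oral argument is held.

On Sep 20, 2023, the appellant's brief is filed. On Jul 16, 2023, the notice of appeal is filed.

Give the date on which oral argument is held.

Nov 15, 2023

The appellant's brief is filed: Sep 20, 2023.
The appellee's brief is filed: Sep 20, 2023 + 7 weeks = Nov 8, 2023.
The notice of appeal is filed: Jul 16, 2023.
The record is transmitted: Jul 16, 2023 + 4 weeks = Aug 13, 2023.
Both prerequisites met — the appellee's brief is filed (Nov 8, 2023), the record is transmitted (Aug 13, 2023); the later is Nov 8, 2023.
Oral argument is held: Nov 8, 2023 + 7 days = Nov 15, 2023.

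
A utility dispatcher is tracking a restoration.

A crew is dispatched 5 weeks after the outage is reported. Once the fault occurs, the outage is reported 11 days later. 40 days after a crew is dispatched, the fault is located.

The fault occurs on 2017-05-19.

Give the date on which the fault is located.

The fault occurs: May 19, 2017.
The outage is reported: May 19, 2017 + 11 days = May 30, 2017.
A crew is dispatched: May 30, 2017 + 5 weeks = Jul 4, 2017.
The fault is located: Jul 4, 2017 + 40 days = Aug 13, 2017.

2017-08-13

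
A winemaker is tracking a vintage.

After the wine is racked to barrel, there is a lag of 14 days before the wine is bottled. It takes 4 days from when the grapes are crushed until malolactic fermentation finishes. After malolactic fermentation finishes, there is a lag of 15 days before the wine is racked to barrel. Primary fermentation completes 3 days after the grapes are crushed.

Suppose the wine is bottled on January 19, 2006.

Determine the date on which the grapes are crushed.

December 17, 2005

The wine is bottled: Jan 19, 2006.
The wine is racked to barrel: Jan 19, 2006 − 14 days = Jan 5, 2006.
Malolactic fermentation finishes: Jan 5, 2006 − 15 days = Dec 21, 2005.
The grapes are crushed: Dec 21, 2005 − 4 days = Dec 17, 2005.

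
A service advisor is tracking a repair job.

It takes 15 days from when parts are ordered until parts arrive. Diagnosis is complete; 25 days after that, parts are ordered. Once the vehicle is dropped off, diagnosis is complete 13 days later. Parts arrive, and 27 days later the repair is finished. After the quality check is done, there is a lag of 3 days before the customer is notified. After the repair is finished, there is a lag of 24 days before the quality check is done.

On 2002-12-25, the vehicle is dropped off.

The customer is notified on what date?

2003-04-11

The vehicle is dropped off: Dec 25, 2002.
Diagnosis is complete: Dec 25, 2002 + 13 days = Jan 7, 2003.
Parts are ordered: Jan 7, 2003 + 25 days = Feb 1, 2003.
Parts arrive: Feb 1, 2003 + 15 days = Feb 16, 2003.
The repair is finished: Feb 16, 2003 + 27 days = Mar 15, 2003.
The quality check is done: Mar 15, 2003 + 24 days = Apr 8, 2003.
The customer is notified: Apr 8, 2003 + 3 days = Apr 11, 2003.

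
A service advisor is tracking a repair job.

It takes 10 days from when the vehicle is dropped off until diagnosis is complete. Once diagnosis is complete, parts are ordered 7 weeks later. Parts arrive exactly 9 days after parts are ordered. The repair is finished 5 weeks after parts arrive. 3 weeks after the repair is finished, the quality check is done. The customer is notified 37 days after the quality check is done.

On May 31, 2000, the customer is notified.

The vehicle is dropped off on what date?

December 22, 1999

The customer is notified: May 31, 2000.
The quality check is done: May 31, 2000 − 37 days = Apr 24, 2000.
The repair is finished: Apr 24, 2000 − 3 weeks = Apr 3, 2000.
Parts arrive: Apr 3, 2000 − 5 weeks = Feb 28, 2000.
Parts are ordered: Feb 28, 2000 − 9 days = Feb 19, 2000.
Diagnosis is complete: Feb 19, 2000 − 7 weeks = Jan 1, 2000.
The vehicle is dropped off: Jan 1, 2000 − 10 days = Dec 22, 1999.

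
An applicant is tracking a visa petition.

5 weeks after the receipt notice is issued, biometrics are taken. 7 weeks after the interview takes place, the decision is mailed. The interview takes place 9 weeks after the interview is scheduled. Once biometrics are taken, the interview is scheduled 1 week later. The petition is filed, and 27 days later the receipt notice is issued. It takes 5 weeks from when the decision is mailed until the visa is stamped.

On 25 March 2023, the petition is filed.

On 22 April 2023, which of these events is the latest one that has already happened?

The petition is filed: Mar 25, 2023.
The receipt notice is issued: Mar 25, 2023 + 27 days = Apr 21, 2023.
Biometrics are taken: Apr 21, 2023 + 5 weeks = May 26, 2023.
The interview is scheduled: May 26, 2023 + 1 week = Jun 2, 2023.
The interview takes place: Jun 2, 2023 + 9 weeks = Aug 4, 2023.
The decision is mailed: Aug 4, 2023 + 7 weeks = Sep 22, 2023.
The visa is stamped: Sep 22, 2023 + 5 weeks = Oct 27, 2023.
Apr 22, 2023 falls between when the receipt notice is issued (Apr 21, 2023) and when biometrics are taken (May 26, 2023).

The receipt notice is issued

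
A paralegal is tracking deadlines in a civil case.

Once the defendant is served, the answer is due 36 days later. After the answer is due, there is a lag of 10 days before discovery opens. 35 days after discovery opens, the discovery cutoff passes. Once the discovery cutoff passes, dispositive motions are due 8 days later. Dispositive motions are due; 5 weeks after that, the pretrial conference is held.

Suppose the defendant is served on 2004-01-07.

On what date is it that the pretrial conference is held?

2004-05-10

The defendant is served: Jan 7, 2004.
The answer is due: Jan 7, 2004 + 36 days = Feb 12, 2004.
Discovery opens: Feb 12, 2004 + 10 days = Feb 22, 2004.
The discovery cutoff passes: Feb 22, 2004 + 35 days = Mar 28, 2004.
Dispositive motions are due: Mar 28, 2004 + 8 days = Apr 5, 2004.
The pretrial conference is held: Apr 5, 2004 + 5 weeks = May 10, 2004.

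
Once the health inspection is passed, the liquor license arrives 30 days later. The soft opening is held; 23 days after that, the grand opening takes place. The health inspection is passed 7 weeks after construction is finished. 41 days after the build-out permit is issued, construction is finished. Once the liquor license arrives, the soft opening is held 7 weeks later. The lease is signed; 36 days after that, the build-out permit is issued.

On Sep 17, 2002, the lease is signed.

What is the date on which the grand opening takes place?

May 3, 2003

The lease is signed: Sep 17, 2002.
The build-out permit is issued: Sep 17, 2002 + 36 days = Oct 23, 2002.
Construction is finished: Oct 23, 2002 + 41 days = Dec 3, 2002.
The health inspection is passed: Dec 3, 2002 + 7 weeks = Jan 21, 2003.
The liquor license arrives: Jan 21, 2003 + 30 days = Feb 20, 2003.
The soft opening is held: Feb 20, 2003 + 7 weeks = Apr 10, 2003.
The grand opening takes place: Apr 10, 2003 + 23 days = May 3, 2003.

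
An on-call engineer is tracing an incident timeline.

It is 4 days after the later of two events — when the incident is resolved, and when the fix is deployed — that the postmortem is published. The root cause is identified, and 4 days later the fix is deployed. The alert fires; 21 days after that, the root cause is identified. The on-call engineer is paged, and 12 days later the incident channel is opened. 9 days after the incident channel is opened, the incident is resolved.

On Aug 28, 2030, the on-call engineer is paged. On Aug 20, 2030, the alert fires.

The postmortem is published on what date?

Sep 22, 2030

The on-call engineer is paged: Aug 28, 2030.
The incident channel is opened: Aug 28, 2030 + 12 days = Sep 9, 2030.
The incident is resolved: Sep 9, 2030 + 9 days = Sep 18, 2030.
The alert fires: Aug 20, 2030.
The root cause is identified: Aug 20, 2030 + 21 days = Sep 10, 2030.
The fix is deployed: Sep 10, 2030 + 4 days = Sep 14, 2030.
Both prerequisites met — the incident is resolved (Sep 18, 2030), the fix is deployed (Sep 14, 2030); the later is Sep 18, 2030.
The postmortem is published: Sep 18, 2030 + 4 days = Sep 22, 2030.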